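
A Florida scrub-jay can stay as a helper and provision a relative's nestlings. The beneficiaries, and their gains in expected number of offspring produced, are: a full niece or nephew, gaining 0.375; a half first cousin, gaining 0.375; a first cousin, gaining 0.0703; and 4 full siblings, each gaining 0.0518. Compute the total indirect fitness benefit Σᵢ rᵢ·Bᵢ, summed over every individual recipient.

r to a full niece or nephew = 1/4 (full aunt/uncle↔niece/nephew: two paths of length 3 through the shared grandparent pair: r = 2·(1/2)^3 = 1/4).
r to a half first cousin = 1/16 (half first cousins share one grandparent — one path of length 4: r = (1/2)^4 = 1/16).
r to a first cousin = 0.125 (first cousins share one grandparent pair — two paths of length 4: r = 2·(1/2)^4 = 1/8).
r to a full sibling = 0.5 (full sibs share both parents — two paths of length 2: r = 2·(1/2)^2 = 1/2).
Summing one r·B term per recipient: 1·0.25·0.375 + 1·0.0625·0.375 + 1·0.125·0.0703 + 4·0.5·0.0518 = 0.229575.

0.229575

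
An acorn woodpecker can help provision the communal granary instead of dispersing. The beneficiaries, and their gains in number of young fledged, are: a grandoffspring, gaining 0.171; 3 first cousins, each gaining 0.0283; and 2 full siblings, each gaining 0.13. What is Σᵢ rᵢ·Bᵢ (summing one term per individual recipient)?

r to a grandoffspring = 0.25 (two parent–offspring links: r = (1/2)^2 = 1/4).
r to a first cousin = 0.125 (first cousins share one grandparent pair — two paths of length 4: r = 2·(1/2)^4 = 1/8).
r to a full sibling = 0.5 (full sibs share both parents — two paths of length 2: r = 2·(1/2)^2 = 1/2).
Summing one r·B term per recipient: 1·0.25·0.171 + 3·0.125·0.0283 + 2·0.5·0.13 = 0.1833625.

0.1833625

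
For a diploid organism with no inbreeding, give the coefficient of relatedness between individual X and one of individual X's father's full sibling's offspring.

Each parent–offspring link contributes a factor of 1/2, and independent paths through distinct common ancestors add.
First cousins share one grandparent pair — two paths of length 4: r = 2·(1/2)^4 = 1/8.

0.125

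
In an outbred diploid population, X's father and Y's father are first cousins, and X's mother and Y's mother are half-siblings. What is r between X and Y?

With two independent routes of shared ancestry, r is the sum of the two contributions.
X and Y are related in two ways: second cousins through their fathers (r = 1/32) and half first cousins through their mothers (r = 1/16).
r = 1/32 + 1/16 = 3/32 = 0.09375.

0.09375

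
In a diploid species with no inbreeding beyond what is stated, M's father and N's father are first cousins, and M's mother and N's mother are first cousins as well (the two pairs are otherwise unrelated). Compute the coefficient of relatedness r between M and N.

0.0625

Relatedness sums over independent paths through distinct common ancestors.
M and N are related in two ways: second cousins through their fathers (r = 1/32) and second cousins through their mothers (r = 1/32).
r = 1/32 + 1/32 = 1/16 = 0.0625.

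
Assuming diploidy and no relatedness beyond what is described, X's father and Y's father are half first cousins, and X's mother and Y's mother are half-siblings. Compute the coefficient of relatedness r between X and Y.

Independent pedigree routes through distinct common ancestors add.
X and Y are related in two ways: half second cousins through their fathers (r = 1/64) and half first cousins through their mothers (r = 1/16).
r = 1/64 + 1/16 = 5/64 = 0.078125.

0.078125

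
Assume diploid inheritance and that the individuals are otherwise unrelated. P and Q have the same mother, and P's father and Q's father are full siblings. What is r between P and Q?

0.375

Wright's path rule: contributions from independent ancestry routes add.
P and Q are related in two ways: half-sibs through their shared mother (r = 1/4) and first cousins through their fathers (r = 1/8).
r = 1/4 + 1/8 = 0.375.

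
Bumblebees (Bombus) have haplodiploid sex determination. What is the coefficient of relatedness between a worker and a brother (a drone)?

0.25

Her haploid brother carries none of their father's genes and a random half of their mother's genome; that half matches the maternal half of her own genome with probability 1/2: r = 1/2 · 1/2 = 1/4.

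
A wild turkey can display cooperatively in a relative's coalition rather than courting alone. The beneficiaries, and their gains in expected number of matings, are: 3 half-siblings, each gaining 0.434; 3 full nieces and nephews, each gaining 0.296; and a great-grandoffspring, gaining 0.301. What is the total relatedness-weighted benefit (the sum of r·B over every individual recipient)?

r to a half-sibling = 1/4 (half-sibs share one parent — one path of length 2: r = (1/2)^2 = 1/4).
r to a full niece or nephew = 1/4 (full aunt/uncle↔niece/nephew: two paths of length 3 through the shared grandparent pair: r = 2·(1/2)^3 = 1/4).
r to a great-grandoffspring = 0.125 (three parent–offspring links: r = (1/2)^3 = 1/8).
Summing one r·B term per recipient: 3·0.25·0.434 + 3·0.25·0.296 + 1·0.125·0.301 = 0.585125.

0.585125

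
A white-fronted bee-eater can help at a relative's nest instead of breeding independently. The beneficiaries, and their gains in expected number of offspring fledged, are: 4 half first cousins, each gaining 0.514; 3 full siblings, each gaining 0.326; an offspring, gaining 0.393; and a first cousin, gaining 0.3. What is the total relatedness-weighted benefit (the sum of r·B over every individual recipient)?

0.8515

r to a half first cousin = 1/16 (half first cousins share one grandparent — one path of length 4: r = (1/2)^4 = 1/16).
r to a full sibling = 1/2 (full sibs share both parents — two paths of length 2: r = 2·(1/2)^2 = 1/2).
r to an offspring = 0.5 (one parent–offspring link: r = (1/2)^1 = 1/2).
r to a first cousin = 0.125 (first cousins share one grandparent pair — two paths of length 4: r = 2·(1/2)^4 = 1/8).
Summing one r·B term per recipient: 4·0.0625·0.514 + 3·0.5·0.326 + 1·0.5·0.393 + 1·0.125·0.3 = 0.8515.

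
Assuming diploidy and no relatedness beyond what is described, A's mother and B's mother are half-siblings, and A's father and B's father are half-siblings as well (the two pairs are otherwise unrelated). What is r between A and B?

0.125

Relatedness sums over independent paths through distinct common ancestors.
A and B are related in two ways: half first cousins through their mothers (r = 1/16) and half first cousins through their fathers (r = 1/16).
r = 1/16 + 1/16 = 1/8 = 0.125.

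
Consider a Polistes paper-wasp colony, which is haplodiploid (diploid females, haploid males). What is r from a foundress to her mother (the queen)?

One meiotic link between diploid queen and diploid daughter: r = 1/2.

0.5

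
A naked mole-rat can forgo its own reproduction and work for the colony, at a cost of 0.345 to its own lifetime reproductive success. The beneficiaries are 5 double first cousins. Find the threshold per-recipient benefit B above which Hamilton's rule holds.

r to a double first cousin = 1/4 (double first cousins share both grandparent pairs — four paths of length 4: r = 4·(1/2)^4 = 1/4).
Hamilton's rule with n recipients of equal r: n·r·B > C, so B > C/(n·r) = 0.345/(5·0.25) = 0.276.

0.276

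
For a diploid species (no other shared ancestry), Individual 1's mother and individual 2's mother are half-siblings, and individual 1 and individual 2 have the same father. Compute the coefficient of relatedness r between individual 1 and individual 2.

Wright's path rule: contributions from independent ancestry routes add.
Individual 1 and individual 2 are related in two ways: half first cousins through their mothers (r = 1/16) and half-sibs through their shared father (r = 1/4).
r = 1/16 + 1/4 = 0.3125.

0.3125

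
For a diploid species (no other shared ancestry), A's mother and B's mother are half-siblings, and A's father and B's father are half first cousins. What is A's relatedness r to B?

Relatedness sums over independent paths through distinct common ancestors.
A and B are related in two ways: half first cousins through their mothers (r = 1/16) and half second cousins through their fathers (r = 1/64).
r = 1/16 + 1/64 = 5/64 = 0.078125.

0.078125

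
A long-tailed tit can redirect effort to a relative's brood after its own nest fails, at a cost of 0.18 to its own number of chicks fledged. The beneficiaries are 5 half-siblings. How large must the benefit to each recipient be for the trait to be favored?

r to a half-sibling = 1/4 (half-sibs share one parent — one path of length 2: r = (1/2)^2 = 1/4).
Hamilton's rule with n recipients of equal r: n·r·B > C, so B > C/(n·r) = 0.18/(5·0.25) = 0.144.

0.144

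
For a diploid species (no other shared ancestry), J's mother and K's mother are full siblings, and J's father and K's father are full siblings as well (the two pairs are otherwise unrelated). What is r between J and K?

0.25

Independent pedigree routes through distinct common ancestors add.
J and K are related in two ways: first cousins through their mothers (r = 1/8) and first cousins through their fathers (r = 1/8) — i.e. double first cousins.
r = 1/8 + 1/8 = 1/4 = 0.25.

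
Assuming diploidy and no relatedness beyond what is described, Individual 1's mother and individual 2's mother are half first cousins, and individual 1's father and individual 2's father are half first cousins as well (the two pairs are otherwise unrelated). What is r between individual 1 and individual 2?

Independent pedigree routes through distinct common ancestors add.
Individual 1 and individual 2 are related in two ways: half second cousins through their mothers (r = 1/64) and half second cousins through their fathers (r = 1/64).
r = 1/64 + 1/64 = 1/32 = 0.03125.

0.03125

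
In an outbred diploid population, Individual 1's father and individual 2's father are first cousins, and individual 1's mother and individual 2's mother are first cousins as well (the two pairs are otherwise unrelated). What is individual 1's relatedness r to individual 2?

With two independent routes of shared ancestry, r is the sum of the two contributions.
Individual 1 and individual 2 are related in two ways: second cousins through their fathers (r = 1/32) and second cousins through their mothers (r = 1/32).
r = 1/32 + 1/32 = 1/16 = 0.0625.

0.0625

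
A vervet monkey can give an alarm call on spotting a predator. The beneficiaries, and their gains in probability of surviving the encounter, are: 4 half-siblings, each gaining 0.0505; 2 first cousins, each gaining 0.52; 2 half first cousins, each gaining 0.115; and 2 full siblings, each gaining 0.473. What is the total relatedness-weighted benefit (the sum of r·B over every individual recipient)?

r to a half-sibling = 0.25 (half-sibs share one parent — one path of length 2: r = (1/2)^2 = 1/4).
r to a first cousin = 0.125 (first cousins share one grandparent pair — two paths of length 4: r = 2·(1/2)^4 = 1/8).
r to a half first cousin = 1/16 (half first cousins share one grandparent — one path of length 4: r = (1/2)^4 = 1/16).
r to a full sibling = 1/2 (full sibs share both parents — two paths of length 2: r = 2·(1/2)^2 = 1/2).
Summing one r·B term per recipient: 4·0.25·0.0505 + 2·0.125·0.52 + 2·0.0625·0.115 + 2·0.5·0.473 = 0.667875.

0.667875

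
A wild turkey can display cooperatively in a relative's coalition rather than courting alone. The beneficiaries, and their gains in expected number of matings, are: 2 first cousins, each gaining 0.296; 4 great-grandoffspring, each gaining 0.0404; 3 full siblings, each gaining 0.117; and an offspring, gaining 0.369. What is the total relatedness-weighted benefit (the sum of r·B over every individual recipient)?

r to a first cousin = 0.125 (first cousins share one grandparent pair — two paths of length 4: r = 2·(1/2)^4 = 1/8).
r to a great-grandoffspring = 0.125 (three parent–offspring links: r = (1/2)^3 = 1/8).
r to a full sibling = 1/2 (full sibs share both parents — two paths of length 2: r = 2·(1/2)^2 = 1/2).
r to an offspring = 0.5 (one parent–offspring link: r = (1/2)^1 = 1/2).
Summing one r·B term per recipient: 2·0.125·0.296 + 4·0.125·0.0404 + 3·0.5·0.117 + 1·0.5·0.369 = 0.4542.

0.4542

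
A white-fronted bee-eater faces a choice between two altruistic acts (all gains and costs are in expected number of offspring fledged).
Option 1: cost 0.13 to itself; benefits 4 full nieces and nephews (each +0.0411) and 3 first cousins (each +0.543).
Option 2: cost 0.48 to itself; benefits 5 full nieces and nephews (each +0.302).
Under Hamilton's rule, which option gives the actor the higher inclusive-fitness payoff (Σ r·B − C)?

Option 1: r to a full niece or nephew = 0.25.
Option 1: r to a first cousin = 0.125.
Option 1: Σ r·B − C = (4·0.25·0.0411 + 3·0.125·0.543) − 0.13 = 0.114725.
Option 2: r to a full niece or nephew = 0.25.
Option 2: Σ r·B − C = (5·0.25·0.302) − 0.48 = -0.1025.
Option 1 has the higher net inclusive-fitness payoff.

Option 1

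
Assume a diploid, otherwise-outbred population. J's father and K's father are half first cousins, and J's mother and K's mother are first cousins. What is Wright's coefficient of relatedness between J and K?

Wright's path rule: contributions from independent ancestry routes add.
J and K are related in two ways: half second cousins through their fathers (r = 1/64) and second cousins through their mothers (r = 1/32).
r = 1/64 + 1/32 = 0.046875.

0.046875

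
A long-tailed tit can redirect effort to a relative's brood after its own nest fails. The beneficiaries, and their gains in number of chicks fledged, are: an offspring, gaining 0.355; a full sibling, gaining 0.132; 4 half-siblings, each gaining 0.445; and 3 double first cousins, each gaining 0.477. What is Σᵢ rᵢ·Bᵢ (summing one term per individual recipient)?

r to an offspring = 0.5 (one parent–offspring link: r = (1/2)^1 = 1/2).
r to a full sibling = 1/2 (full sibs share both parents — two paths of length 2: r = 2·(1/2)^2 = 1/2).
r to a half-sibling = 0.25 (half-sibs share one parent — one path of length 2: r = (1/2)^2 = 1/4).
r to a double first cousin = 1/4 (double first cousins share both grandparent pairs — four paths of length 4: r = 4·(1/2)^4 = 1/4).
Summing one r·B term per recipient: 1·0.5·0.355 + 1·0.5·0.132 + 4·0.25·0.445 + 3·0.25·0.477 = 1.04625.

1.04625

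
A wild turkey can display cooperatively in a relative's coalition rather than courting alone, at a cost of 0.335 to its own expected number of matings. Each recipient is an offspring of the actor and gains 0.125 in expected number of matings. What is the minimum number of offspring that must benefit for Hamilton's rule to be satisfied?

r to an offspring = 1/2 (one parent–offspring link: r = (1/2)^1 = 1/2).
Hamilton's rule: n·r·B > C  ⇒  n > C/(r·B) = 0.335/(0.5·0.125) = 5.36.
The smallest integer exceeding 5.36 is 6.

6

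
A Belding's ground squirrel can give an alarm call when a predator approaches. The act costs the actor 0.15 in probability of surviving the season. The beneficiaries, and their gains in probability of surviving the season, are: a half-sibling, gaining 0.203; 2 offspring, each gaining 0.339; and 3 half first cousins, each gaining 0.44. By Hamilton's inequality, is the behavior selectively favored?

Yes

Hamilton's rule: the trait is favored when the sum of r·B over every recipient exceeds the actor's cost C.
r to a half-sibling = 0.25 (half-sibs share one parent — one path of length 2: r = (1/2)^2 = 1/4).
r to an offspring = 1/2 (one parent–offspring link: r = (1/2)^1 = 1/2).
r to a half first cousin = 1/16 (half first cousins share one grandparent — one path of length 4: r = (1/2)^4 = 1/16).
Summing one r·B term per recipient: 1·0.25·0.203 + 2·0.5·0.339 + 3·0.0625·0.44 = 0.47225.
0.47225 > 0.15: the indirect benefit exceeds the cost.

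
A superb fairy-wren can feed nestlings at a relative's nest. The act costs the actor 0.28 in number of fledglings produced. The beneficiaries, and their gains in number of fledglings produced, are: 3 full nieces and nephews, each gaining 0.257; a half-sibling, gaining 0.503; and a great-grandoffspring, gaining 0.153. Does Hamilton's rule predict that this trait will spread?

Yes

Hamilton's rule: the trait is favored when the sum of r·B over every recipient exceeds the actor's cost C.
r to a full niece or nephew = 0.25 (full aunt/uncle↔niece/nephew: two paths of length 3 through the shared grandparent pair: r = 2·(1/2)^3 = 1/4).
r to a half-sibling = 1/4 (half-sibs share one parent — one path of length 2: r = (1/2)^2 = 1/4).
r to a great-grandoffspring = 0.125 (three parent–offspring links: r = (1/2)^3 = 1/8).
Summing one r·B term per recipient: 3·0.25·0.257 + 1·0.25·0.503 + 1·0.125·0.153 = 0.337625.
0.337625 > 0.28: the indirect benefit exceeds the cost.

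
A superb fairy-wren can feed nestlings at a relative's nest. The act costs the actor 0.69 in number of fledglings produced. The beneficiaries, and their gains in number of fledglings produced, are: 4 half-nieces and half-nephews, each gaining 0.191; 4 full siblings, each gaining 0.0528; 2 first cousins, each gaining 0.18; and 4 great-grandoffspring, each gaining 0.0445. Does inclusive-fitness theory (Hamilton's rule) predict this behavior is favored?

Hamilton's rule: the trait is favored when the sum of r·B over every recipient exceeds the actor's cost C.
r to a half-niece or half-nephew = 1/8 (half-aunt/uncle↔niece/nephew: one path of length 3: r = (1/2)^3 = 1/8).
r to a full sibling = 0.5 (full sibs share both parents — two paths of length 2: r = 2·(1/2)^2 = 1/2).
r to a first cousin = 1/8 (first cousins share one grandparent pair — two paths of length 4: r = 2·(1/2)^4 = 1/8).
r to a great-grandoffspring = 1/8 (three parent–offspring links: r = (1/2)^3 = 1/8).
Summing one r·B term per recipient: 4·0.125·0.191 + 4·0.5·0.0528 + 2·0.125·0.18 + 4·0.125·0.0445 = 0.26835.
0.26835 < 0.69: the indirect benefit is less than the cost.

No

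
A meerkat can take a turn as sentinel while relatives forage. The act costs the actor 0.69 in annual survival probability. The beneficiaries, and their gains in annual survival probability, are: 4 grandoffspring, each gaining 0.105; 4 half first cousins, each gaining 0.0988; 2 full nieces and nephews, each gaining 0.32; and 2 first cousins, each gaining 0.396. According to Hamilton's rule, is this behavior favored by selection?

No

Hamilton's rule: the trait is favored when the sum of r·B over every recipient exceeds the actor's cost C.
r to a grandoffspring = 0.25 (two parent–offspring links: r = (1/2)^2 = 1/4).
r to a half first cousin = 0.0625 (half first cousins share one grandparent — one path of length 4: r = (1/2)^4 = 1/16).
r to a full niece or nephew = 1/4 (full aunt/uncle↔niece/nephew: two paths of length 3 through the shared grandparent pair: r = 2·(1/2)^3 = 1/4).
r to a first cousin = 0.125 (first cousins share one grandparent pair — two paths of length 4: r = 2·(1/2)^4 = 1/8).
Summing one r·B term per recipient: 4·0.25·0.105 + 4·0.0625·0.0988 + 2·0.25·0.32 + 2·0.125·0.396 = 0.3887.
0.3887 < 0.69: the indirect benefit is less than the cost.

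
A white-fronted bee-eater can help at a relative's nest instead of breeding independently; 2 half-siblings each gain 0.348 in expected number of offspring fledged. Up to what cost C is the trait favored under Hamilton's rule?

0.174

r to a half-sibling = 0.25 (half-sibs share one parent — one path of length 2: r = (1/2)^2 = 1/4).
Hamilton's rule: n·r·B > C, so the trait is favored while C < n·r·B = 2·0.25·0.348 = 0.174.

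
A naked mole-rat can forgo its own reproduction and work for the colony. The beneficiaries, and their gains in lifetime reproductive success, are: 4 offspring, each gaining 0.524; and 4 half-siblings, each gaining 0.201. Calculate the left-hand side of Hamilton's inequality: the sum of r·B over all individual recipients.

1.249

r to an offspring = 0.5 (one parent–offspring link: r = (1/2)^1 = 1/2).
r to a half-sibling = 1/4 (half-sibs share one parent — one path of length 2: r = (1/2)^2 = 1/4).
Summing one r·B term per recipient: 4·0.5·0.524 + 4·0.25·0.201 = 1.249.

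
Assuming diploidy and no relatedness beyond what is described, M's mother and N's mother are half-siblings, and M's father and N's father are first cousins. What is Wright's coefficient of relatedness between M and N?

0.09375

Independent pedigree routes through distinct common ancestors add.
M and N are related in two ways: half first cousins through their mothers (r = 1/16) and second cousins through their fathers (r = 1/32).
r = 1/16 + 1/32 = 0.09375.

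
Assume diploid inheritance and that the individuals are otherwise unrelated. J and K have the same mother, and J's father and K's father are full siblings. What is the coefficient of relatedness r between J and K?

0.375

Relatedness sums over independent paths through distinct common ancestors.
J and K are related in two ways: half-sibs through their shared mother (r = 1/4) and first cousins through their fathers (r = 1/8).
r = 1/4 + 1/8 = 0.375.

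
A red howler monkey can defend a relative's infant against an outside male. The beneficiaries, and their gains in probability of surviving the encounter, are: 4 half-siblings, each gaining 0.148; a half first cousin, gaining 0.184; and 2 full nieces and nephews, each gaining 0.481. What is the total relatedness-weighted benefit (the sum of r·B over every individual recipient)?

0.4

r to a half-sibling = 0.25 (half-sibs share one parent — one path of length 2: r = (1/2)^2 = 1/4).
r to a half first cousin = 1/16 (half first cousins share one grandparent — one path of length 4: r = (1/2)^4 = 1/16).
r to a full niece or nephew = 0.25 (full aunt/uncle↔niece/nephew: two paths of length 3 through the shared grandparent pair: r = 2·(1/2)^3 = 1/4).
Summing one r·B term per recipient: 4·0.25·0.148 + 1·0.0625·0.184 + 2·0.25·0.481 = 0.4.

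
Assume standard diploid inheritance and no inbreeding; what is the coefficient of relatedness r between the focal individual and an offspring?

0.5

One parent–offspring link: r = (1/2)^1 = 1/2.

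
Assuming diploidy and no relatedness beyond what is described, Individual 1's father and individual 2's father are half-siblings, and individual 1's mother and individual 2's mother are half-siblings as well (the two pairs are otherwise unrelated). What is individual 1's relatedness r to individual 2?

0.125

With two independent routes of shared ancestry, r is the sum of the two contributions.
Individual 1 and individual 2 are related in two ways: half first cousins through their fathers (r = 1/16) and half first cousins through their mothers (r = 1/16).
r = 1/16 + 1/16 = 1/8 = 0.125.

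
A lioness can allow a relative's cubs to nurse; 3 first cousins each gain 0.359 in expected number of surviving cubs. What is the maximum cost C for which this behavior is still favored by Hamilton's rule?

r to a first cousin = 1/8 (first cousins share one grandparent pair — two paths of length 4: r = 2·(1/2)^4 = 1/8).
Hamilton's rule: n·r·B > C, so the trait is favored while C < n·r·B = 3·0.125·0.359 = 0.134625.

0.134625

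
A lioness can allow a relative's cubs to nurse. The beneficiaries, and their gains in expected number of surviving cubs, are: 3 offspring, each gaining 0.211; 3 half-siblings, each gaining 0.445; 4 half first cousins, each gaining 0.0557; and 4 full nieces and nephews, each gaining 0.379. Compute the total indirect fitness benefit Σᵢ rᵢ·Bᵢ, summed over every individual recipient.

1.043175

r to an offspring = 0.5 (one parent–offspring link: r = (1/2)^1 = 1/2).
r to a half-sibling = 0.25 (half-sibs share one parent — one path of length 2: r = (1/2)^2 = 1/4).
r to a half first cousin = 1/16 (half first cousins share one grandparent — one path of length 4: r = (1/2)^4 = 1/16).
r to a full niece or nephew = 0.25 (full aunt/uncle↔niece/nephew: two paths of length 3 through the shared grandparent pair: r = 2·(1/2)^3 = 1/4).
Summing one r·B term per recipient: 3·0.5·0.211 + 3·0.25·0.445 + 4·0.0625·0.0557 + 4·0.25·0.379 = 1.043175.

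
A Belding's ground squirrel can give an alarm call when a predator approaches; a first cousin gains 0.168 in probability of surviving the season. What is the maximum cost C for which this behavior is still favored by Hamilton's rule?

r to a first cousin = 1/8 (first cousins share one grandparent pair — two paths of length 4: r = 2·(1/2)^4 = 1/8).
Hamilton's rule: n·r·B > C, so the trait is favored while C < n·r·B = 1·0.125·0.168 = 0.021.

0.021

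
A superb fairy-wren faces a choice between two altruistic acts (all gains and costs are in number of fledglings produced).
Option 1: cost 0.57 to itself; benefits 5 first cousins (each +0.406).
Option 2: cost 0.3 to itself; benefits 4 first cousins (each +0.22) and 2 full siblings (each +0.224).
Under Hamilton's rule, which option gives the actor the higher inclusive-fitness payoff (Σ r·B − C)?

Option 1: r to a first cousin = 0.125.
Option 1: Σ r·B − C = (5·0.125·0.406) − 0.57 = -0.31625.
Option 2: r to a first cousin = 0.125.
Option 2: r to a full sibling = 0.5.
Option 2: Σ r·B − C = (4·0.125·0.22 + 2·0.5·0.224) − 0.3 = 0.034.
Option 2 has the higher net inclusive-fitness payoff.

Option 2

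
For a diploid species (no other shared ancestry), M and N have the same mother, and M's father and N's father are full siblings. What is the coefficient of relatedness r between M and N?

With two independent routes of shared ancestry, r is the sum of the two contributions.
M and N are related in two ways: half-sibs through their shared mother (r = 1/4) and first cousins through their fathers (r = 1/8).
r = 1/4 + 1/8 = 0.375.

0.375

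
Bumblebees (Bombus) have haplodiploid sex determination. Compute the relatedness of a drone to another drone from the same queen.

Haploid brothers each carry a random half of the queen's diploid genome, so on average they share half: r = 1/2.

0.5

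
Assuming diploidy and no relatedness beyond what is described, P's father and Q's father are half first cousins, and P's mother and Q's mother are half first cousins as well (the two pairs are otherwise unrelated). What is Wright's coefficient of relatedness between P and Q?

0.03125

Relatedness sums over independent paths through distinct common ancestors.
P and Q are related in two ways: half second cousins through their fathers (r = 1/64) and half second cousins through their mothers (r = 1/64).
r = 1/64 + 1/64 = 1/32 = 0.03125.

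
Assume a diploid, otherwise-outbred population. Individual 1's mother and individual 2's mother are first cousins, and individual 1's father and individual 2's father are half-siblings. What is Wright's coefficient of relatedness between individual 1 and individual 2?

Wright's path rule: contributions from independent ancestry routes add.
Individual 1 and individual 2 are related in two ways: second cousins through their mothers (r = 1/32) and half first cousins through their fathers (r = 1/16).
r = 1/32 + 1/16 = 0.09375.

0.09375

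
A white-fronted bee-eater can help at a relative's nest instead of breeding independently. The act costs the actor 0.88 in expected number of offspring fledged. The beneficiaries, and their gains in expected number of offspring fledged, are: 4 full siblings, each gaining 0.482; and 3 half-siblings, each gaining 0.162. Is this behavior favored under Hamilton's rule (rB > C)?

Hamilton's rule: the trait is favored when the sum of r·B over every recipient exceeds the actor's cost C.
r to a full sibling = 0.5 (full sibs share both parents — two paths of length 2: r = 2·(1/2)^2 = 1/2).
r to a half-sibling = 0.25 (half-sibs share one parent — one path of length 2: r = (1/2)^2 = 1/4).
Summing one r·B term per recipient: 4·0.5·0.482 + 3·0.25·0.162 = 1.0855.
1.0855 > 0.88: the indirect benefit exceeds the cost.

Yes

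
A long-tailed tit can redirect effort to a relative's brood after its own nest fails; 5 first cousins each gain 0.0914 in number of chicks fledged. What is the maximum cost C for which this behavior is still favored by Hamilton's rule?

r to a first cousin = 0.125 (first cousins share one grandparent pair — two paths of length 4: r = 2·(1/2)^4 = 1/8).
Hamilton's rule: n·r·B > C, so the trait is favored while C < n·r·B = 5·0.125·0.0914 = 0.057125.

0.057125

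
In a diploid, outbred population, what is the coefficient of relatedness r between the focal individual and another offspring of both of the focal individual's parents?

0.5

Each parent–offspring link contributes a factor of 1/2, and independent paths through distinct common ancestors add.
Full sibs share both parents — two paths of length 2: r = 2·(1/2)^2 = 1/2.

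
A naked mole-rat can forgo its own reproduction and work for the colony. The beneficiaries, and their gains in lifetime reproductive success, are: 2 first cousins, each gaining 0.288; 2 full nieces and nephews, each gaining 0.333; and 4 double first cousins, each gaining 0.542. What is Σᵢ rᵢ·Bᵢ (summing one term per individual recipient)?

0.7805

r to a first cousin = 0.125 (first cousins share one grandparent pair — two paths of length 4: r = 2·(1/2)^4 = 1/8).
r to a full niece or nephew = 0.25 (full aunt/uncle↔niece/nephew: two paths of length 3 through the shared grandparent pair: r = 2·(1/2)^3 = 1/4).
r to a double first cousin = 0.25 (double first cousins share both grandparent pairs — four paths of length 4: r = 4·(1/2)^4 = 1/4).
Summing one r·B term per recipient: 2·0.125·0.288 + 2·0.25·0.333 + 4·0.25·0.542 = 0.7805.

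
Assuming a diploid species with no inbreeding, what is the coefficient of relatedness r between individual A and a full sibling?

Each parent–offspring link contributes a factor of 1/2, and independent paths through distinct common ancestors add.
Full sibs share both parents — two paths of length 2: r = 2·(1/2)^2 = 1/2.

0.5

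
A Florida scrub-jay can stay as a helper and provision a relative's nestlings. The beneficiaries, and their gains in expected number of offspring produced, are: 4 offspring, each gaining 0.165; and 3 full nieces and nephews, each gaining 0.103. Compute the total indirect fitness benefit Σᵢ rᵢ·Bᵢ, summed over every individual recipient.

0.40725

r to an offspring = 1/2 (one parent–offspring link: r = (1/2)^1 = 1/2).
r to a full niece or nephew = 0.25 (full aunt/uncle↔niece/nephew: two paths of length 3 through the shared grandparent pair: r = 2·(1/2)^3 = 1/4).
Summing one r·B term per recipient: 4·0.5·0.165 + 3·0.25·0.103 = 0.40725.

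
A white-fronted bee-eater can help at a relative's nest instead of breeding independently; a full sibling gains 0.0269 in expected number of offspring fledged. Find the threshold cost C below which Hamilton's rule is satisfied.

r to a full sibling = 0.5 (full sibs share both parents — two paths of length 2: r = 2·(1/2)^2 = 1/2).
Hamilton's rule: n·r·B > C, so the trait is favored while C < n·r·B = 1·0.5·0.0269 = 0.01345.

0.01345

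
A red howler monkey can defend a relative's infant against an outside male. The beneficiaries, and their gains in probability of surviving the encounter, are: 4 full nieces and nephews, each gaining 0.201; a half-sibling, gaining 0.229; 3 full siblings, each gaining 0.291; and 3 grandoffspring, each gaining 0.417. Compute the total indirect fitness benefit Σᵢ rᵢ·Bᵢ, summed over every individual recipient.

r to a full niece or nephew = 0.25 (full aunt/uncle↔niece/nephew: two paths of length 3 through the shared grandparent pair: r = 2·(1/2)^3 = 1/4).
r to a half-sibling = 0.25 (half-sibs share one parent — one path of length 2: r = (1/2)^2 = 1/4).
r to a full sibling = 0.5 (full sibs share both parents — two paths of length 2: r = 2·(1/2)^2 = 1/2).
r to a grandoffspring = 1/4 (two parent–offspring links: r = (1/2)^2 = 1/4).
Summing one r·B term per recipient: 4·0.25·0.201 + 1·0.25·0.229 + 3·0.5·0.291 + 3·0.25·0.417 = 1.0075.

1.0075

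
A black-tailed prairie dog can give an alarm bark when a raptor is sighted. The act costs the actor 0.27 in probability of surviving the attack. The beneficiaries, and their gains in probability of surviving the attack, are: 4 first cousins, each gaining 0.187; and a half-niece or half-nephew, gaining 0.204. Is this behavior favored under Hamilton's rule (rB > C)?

Hamilton's rule: the trait is favored when the sum of r·B over every recipient exceeds the actor's cost C.
r to a first cousin = 0.125 (first cousins share one grandparent pair — two paths of length 4: r = 2·(1/2)^4 = 1/8).
r to a half-niece or half-nephew = 0.125 (half-aunt/uncle↔niece/nephew: one path of length 3: r = (1/2)^3 = 1/8).
Summing one r·B term per recipient: 4·0.125·0.187 + 1·0.125·0.204 = 0.119.
0.119 < 0.27: the indirect benefit is less than the cost.

No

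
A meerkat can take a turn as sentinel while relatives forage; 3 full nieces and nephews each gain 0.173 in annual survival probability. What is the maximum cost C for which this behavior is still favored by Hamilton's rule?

r to a full niece or nephew = 1/4 (full aunt/uncle↔niece/nephew: two paths of length 3 through the shared grandparent pair: r = 2·(1/2)^3 = 1/4).
Hamilton's rule: n·r·B > C, so the trait is favored while C < n·r·B = 3·0.25·0.173 = 0.12975.

0.12975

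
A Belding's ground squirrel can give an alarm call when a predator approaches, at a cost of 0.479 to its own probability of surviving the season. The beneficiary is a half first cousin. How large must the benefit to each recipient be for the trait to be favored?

r to a half first cousin = 1/16 (half first cousins share one grandparent — one path of length 4: r = (1/2)^4 = 1/16).
Hamilton's rule with n recipients of equal r: n·r·B > C, so B > C/(n·r) = 0.479/(1·0.0625) = 7.664.

7.664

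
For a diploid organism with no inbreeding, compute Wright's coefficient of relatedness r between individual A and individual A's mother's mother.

Each parent–offspring link contributes a factor of 1/2, and independent paths through distinct common ancestors add.
Two parent–offspring links: r = (1/2)^2 = 1/4.

0.25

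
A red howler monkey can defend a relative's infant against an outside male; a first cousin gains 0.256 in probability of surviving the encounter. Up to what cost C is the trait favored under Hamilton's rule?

r to a first cousin = 1/8 (first cousins share one grandparent pair — two paths of length 4: r = 2·(1/2)^4 = 1/8).
Hamilton's rule: n·r·B > C, so the trait is favored while C < n·r·B = 1·0.125·0.256 = 0.032.

0.032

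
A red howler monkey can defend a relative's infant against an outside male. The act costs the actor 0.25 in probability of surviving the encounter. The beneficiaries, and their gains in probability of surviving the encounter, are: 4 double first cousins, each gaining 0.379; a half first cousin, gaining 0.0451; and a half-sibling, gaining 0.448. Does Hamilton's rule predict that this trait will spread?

Yes

Hamilton's rule: the trait is favored when the sum of r·B over every recipient exceeds the actor's cost C.
r to a double first cousin = 0.25 (double first cousins share both grandparent pairs — four paths of length 4: r = 4·(1/2)^4 = 1/4).
r to a half first cousin = 0.0625 (half first cousins share one grandparent — one path of length 4: r = (1/2)^4 = 1/16).
r to a half-sibling = 1/4 (half-sibs share one parent — one path of length 2: r = (1/2)^2 = 1/4).
Summing one r·B term per recipient: 4·0.25·0.379 + 1·0.0625·0.0451 + 1·0.25·0.448 = 0.49381875.
0.49381875 > 0.25: the indirect benefit exceeds the cost.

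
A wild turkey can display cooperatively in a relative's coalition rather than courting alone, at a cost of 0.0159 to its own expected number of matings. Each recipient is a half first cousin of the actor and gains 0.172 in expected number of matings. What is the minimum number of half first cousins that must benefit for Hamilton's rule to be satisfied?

r to a half first cousin = 1/16 (half first cousins share one grandparent — one path of length 4: r = (1/2)^4 = 1/16).
Hamilton's rule: n·r·B > C  ⇒  n > C/(r·B) = 0.0159/(0.0625·0.172) = 1.479.
The smallest integer exceeding 1.479 is 2.

2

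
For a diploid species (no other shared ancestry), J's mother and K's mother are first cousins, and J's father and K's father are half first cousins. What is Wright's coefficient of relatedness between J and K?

With two independent routes of shared ancestry, r is the sum of the two contributions.
J and K are related in two ways: second cousins through their mothers (r = 1/32) and half second cousins through their fathers (r = 1/64).
r = 1/32 + 1/64 = 0.046875.

0.046875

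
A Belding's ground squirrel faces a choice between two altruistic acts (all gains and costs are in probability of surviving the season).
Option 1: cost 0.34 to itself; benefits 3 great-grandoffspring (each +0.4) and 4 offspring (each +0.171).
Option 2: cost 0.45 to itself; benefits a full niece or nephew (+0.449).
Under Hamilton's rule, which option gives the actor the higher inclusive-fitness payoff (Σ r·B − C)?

Option 1

Option 1: r to a great-grandoffspring = 0.125.
Option 1: r to an offspring = 0.5.
Option 1: Σ r·B − C = (3·0.125·0.4 + 4·0.5·0.171) − 0.34 = 0.152.
Option 2: r to a full niece or nephew = 0.25.
Option 2: Σ r·B − C = (1·0.25·0.449) − 0.45 = -0.33775.
Option 1 has the higher net inclusive-fitness payoff.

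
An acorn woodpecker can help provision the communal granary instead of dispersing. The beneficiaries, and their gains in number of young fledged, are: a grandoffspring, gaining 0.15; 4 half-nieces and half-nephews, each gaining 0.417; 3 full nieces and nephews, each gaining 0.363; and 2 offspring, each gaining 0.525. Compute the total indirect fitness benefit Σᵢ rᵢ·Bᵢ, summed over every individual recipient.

r to a grandoffspring = 1/4 (two parent–offspring links: r = (1/2)^2 = 1/4).
r to a half-niece or half-nephew = 0.125 (half-aunt/uncle↔niece/nephew: one path of length 3: r = (1/2)^3 = 1/8).
r to a full niece or nephew = 0.25 (full aunt/uncle↔niece/nephew: two paths of length 3 through the shared grandparent pair: r = 2·(1/2)^3 = 1/4).
r to an offspring = 0.5 (one parent–offspring link: r = (1/2)^1 = 1/2).
Summing one r·B term per recipient: 1·0.25·0.15 + 4·0.125·0.417 + 3·0.25·0.363 + 2·0.5·0.525 = 1.04325.

1.04325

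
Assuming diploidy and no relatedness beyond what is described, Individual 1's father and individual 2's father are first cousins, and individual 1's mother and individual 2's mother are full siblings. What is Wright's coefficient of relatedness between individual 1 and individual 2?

0.15625

Independent pedigree routes through distinct common ancestors add.
Individual 1 and individual 2 are related in two ways: second cousins through their fathers (r = 1/32) and first cousins through their mothers (r = 1/8).
r = 1/32 + 1/8 = 5/32 = 0.15625.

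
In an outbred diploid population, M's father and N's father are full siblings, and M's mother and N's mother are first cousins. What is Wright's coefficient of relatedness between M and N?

Wright's path rule: contributions from independent ancestry routes add.
M and N are related in two ways: first cousins through their fathers (r = 1/8) and second cousins through their mothers (r = 1/32).
r = 1/8 + 1/32 = 5/32 = 0.15625.

0.15625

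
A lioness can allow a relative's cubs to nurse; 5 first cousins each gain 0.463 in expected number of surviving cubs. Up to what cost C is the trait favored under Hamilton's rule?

0.289375

r to a first cousin = 1/8 (first cousins share one grandparent pair — two paths of length 4: r = 2·(1/2)^4 = 1/8).
Hamilton's rule: n·r·B > C, so the trait is favored while C < n·r·B = 5·0.125·0.463 = 0.289375.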